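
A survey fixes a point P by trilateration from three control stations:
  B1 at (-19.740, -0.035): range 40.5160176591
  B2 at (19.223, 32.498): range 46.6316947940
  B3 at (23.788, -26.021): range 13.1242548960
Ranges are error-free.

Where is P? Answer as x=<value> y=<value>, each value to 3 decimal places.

eq1: (x + 19.740)² + (y + 0.035)² = 40.5160176591²
eq2: (x − 19.223)² + (y − 32.498)² = 46.6316947940²
eq3: (x − 23.788)² + (y + 26.021)² = 13.1242548960²
eq2−eq1, eq2−eq3 (x²,y² cancel):
  -77.926·x − 65.066·y = -503.007636
  9.130·x − 117.038·y = 1819.586545
det = -77.926·-117.038 − -65.066·9.130 = 9714.355768
x = (-503.007636·-117.038 − -65.066·1819.586545) / 9714.355768 = 18.247656
y = (-77.926·1819.586545 − -503.007636·9.130) / 9714.355768 = -14.123494

x=18.248 y=-14.123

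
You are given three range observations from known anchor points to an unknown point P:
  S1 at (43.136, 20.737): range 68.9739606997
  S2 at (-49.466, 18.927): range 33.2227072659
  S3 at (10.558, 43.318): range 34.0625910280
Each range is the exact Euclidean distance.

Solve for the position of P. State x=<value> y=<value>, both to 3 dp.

x=-23.275 y=39.366

eq1: (x − 43.136)² + (y − 20.737)² = 68.9739606997²
eq2: (x + 49.466)² + (y − 18.927)² = 33.2227072659²
eq3: (x − 10.558)² + (y − 43.318)² = 34.0625910280²
eq3−eq1, eq3−eq2 (x²,y² cancel):
  65.156·x − 45.162·y = -3294.329970
  -120.048·x − 48.782·y = 873.707826
det = 65.156·-48.782 − -45.162·-120.048 = -8600.047768
x = (-3294.329970·-48.782 − -45.162·873.707826) / -8600.047768 = -23.274568
y = (65.156·873.707826 − -3294.329970·-120.048) / -8600.047768 = 39.366109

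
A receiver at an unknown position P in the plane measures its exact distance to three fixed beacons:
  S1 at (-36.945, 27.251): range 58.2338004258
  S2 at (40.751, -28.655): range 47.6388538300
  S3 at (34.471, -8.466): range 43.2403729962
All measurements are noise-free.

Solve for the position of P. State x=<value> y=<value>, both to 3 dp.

eq1: (x + 36.945)² + (y − 27.251)² = 58.2338004258²
eq2: (x − 40.751)² + (y + 28.655)² = 47.6388538300²
eq3: (x − 34.471)² + (y + 8.466)² = 43.2403729962²
eq3−eq2, eq3−eq1 (x²,y² cancel):
  12.560·x − 40.378·y = 822.099492
  -142.832·x + 71.434·y = -673.818626
det = 12.560·71.434 − -40.378·-142.832 = -4870.059456
x = (822.099492·71.434 − -40.378·-673.818626) / -4870.059456 = -6.471873
y = (12.560·-673.818626 − 822.099492·-142.832) / -4870.059456 = -22.373228

x=-6.472 y=-22.373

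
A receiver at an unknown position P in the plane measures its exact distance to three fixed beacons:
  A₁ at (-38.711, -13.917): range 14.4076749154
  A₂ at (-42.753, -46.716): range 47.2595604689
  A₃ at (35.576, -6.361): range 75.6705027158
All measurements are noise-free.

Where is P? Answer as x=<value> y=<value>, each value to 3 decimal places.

x=-39.787 y=0.450

eq1: (x + 38.711)² + (y + 13.917)² = 14.4076749154²
eq2: (x + 42.753)² + (y + 46.716)² = 47.2595604689²
eq3: (x − 35.576)² + (y + 6.361)² = 75.6705027158²
eq2−eq3, eq2−eq1 (x²,y² cancel):
  156.658·x + 80.710·y = -6196.648494
  8.084·x + 65.598·y = -292.094296
det = 156.658·65.598 − 80.710·8.084 = 9623.991844
x = (-6196.648494·65.598 − 80.710·-292.094296) / 9623.991844 = -39.787317
y = (156.658·-292.094296 − -6196.648494·8.084) / 9623.991844 = 0.450416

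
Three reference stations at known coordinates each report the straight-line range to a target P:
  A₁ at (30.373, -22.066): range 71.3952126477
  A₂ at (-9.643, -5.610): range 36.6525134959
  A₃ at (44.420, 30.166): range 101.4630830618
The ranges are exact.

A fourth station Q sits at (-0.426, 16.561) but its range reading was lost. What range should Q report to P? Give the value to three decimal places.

eq1: (x − 30.373)² + (y + 22.066)² = 71.3952126477²
eq2: (x + 9.643)² + (y + 5.610)² = 36.6525134959²
eq3: (x − 44.420)² + (y − 30.166)² = 101.4630830618²
eq1−eq3, eq1−eq2 (x²,y² cancel):
  28.094·x + 104.464·y = -3723.784364
  -80.032·x + 32.912·y = 2468.901707
det = 28.094·32.912 − 104.464·-80.032 = 9285.092576
x = (-3723.784364·32.912 − 104.464·2468.901707) / 9285.092576 = -40.976278
y = (28.094·2468.901707 − -3723.784364·-80.032) / 9285.092576 = -24.626635
|P − Q| = √((-40.976278 − -0.426)² + (-24.626635 − 16.561)²) = 57.799190

57.799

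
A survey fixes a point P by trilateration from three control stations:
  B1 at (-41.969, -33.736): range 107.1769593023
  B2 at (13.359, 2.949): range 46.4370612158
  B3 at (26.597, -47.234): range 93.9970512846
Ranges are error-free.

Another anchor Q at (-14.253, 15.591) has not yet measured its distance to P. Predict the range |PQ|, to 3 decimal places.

53.154

eq1: (x + 41.969)² + (y + 33.736)² = 107.1769593023²
eq2: (x − 13.359)² + (y − 2.949)² = 46.4370612158²
eq3: (x − 26.597)² + (y + 47.234)² = 93.9970512846²
eq1−eq3, eq1−eq2 (x²,y² cancel):
  137.132·x − 26.996·y = 2690.391463
  110.656·x + 73.370·y = 6618.144776
det = 137.132·73.370 − -26.996·110.656 = 13048.644216
x = (2690.391463·73.370 − -26.996·6618.144776) / 13048.644216 = 28.819658
y = (137.132·6618.144776 − 2690.391463·110.656) / 13048.644216 = 46.736769
|P − Q| = √((28.819658 − -14.253)² + (46.736769 − 15.591)²) = 53.153671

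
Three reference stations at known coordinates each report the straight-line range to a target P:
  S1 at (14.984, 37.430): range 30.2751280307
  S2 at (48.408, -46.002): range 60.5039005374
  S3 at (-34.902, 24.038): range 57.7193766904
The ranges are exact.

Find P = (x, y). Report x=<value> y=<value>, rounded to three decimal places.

eq1: (x − 14.984)² + (y − 37.430)² = 30.2751280307²
eq2: (x − 48.408)² + (y + 46.002)² = 60.5039005374²
eq3: (x + 34.902)² + (y − 24.038)² = 57.7193766904²
eq3−eq2, eq3−eq1 (x²,y² cancel):
  166.620·x − 140.080·y = 2334.347885
  99.772·x + 26.784·y = 2244.493176
det = 166.620·26.784 − -140.080·99.772 = 18438.811840
x = (2334.347885·26.784 − -140.080·2244.493176) / 18438.811840 = 20.442303
y = (166.620·2244.493176 − 2334.347885·99.772) / 18438.811840 = 7.650975

x=20.442 y=7.651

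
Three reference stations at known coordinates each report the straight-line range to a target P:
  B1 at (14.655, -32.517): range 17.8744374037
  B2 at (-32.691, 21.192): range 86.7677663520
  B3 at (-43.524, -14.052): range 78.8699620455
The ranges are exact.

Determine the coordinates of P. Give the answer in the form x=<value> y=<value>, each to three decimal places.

eq1: (x − 14.655)² + (y + 32.517)² = 17.8744374037²
eq2: (x + 32.691)² + (y − 21.192)² = 86.7677663520²
eq3: (x + 43.524)² + (y + 14.052)² = 78.8699620455²
eq2−eq3, eq2−eq1 (x²,y² cancel):
  -21.666·x − 70.488·y = 1882.169300
  94.692·x − 107.418·y = 6963.471734
det = -21.666·-107.418 − -70.488·94.692 = 9001.968084
x = (1882.169300·-107.418 − -70.488·6963.471734) / 9001.968084 = 32.066580
y = (-21.666·6963.471734 − 1882.169300·94.692) / 9001.968084 = -36.558334

x=32.067 y=-36.558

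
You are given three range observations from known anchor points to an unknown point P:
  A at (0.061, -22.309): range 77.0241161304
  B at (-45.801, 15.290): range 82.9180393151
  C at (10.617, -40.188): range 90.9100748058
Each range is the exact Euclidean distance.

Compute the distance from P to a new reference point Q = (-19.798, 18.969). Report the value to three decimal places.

eq1: (x − 0.061)² + (y + 22.309)² = 77.0241161304²
eq2: (x + 45.801)² + (y − 15.290)² = 82.9180393151²
eq3: (x − 10.617)² + (y + 40.188)² = 90.9100748058²
eq3−eq1, eq3−eq2 (x²,y² cancel):
  -21.112·x + 35.758·y = 1101.826405
  -112.836·x + 110.956·y = 1992.960125
det = -21.112·110.956 − 35.758·-112.836 = 1692.286616
x = (1101.826405·110.956 − 35.758·1992.960125) / 1692.286616 = 30.130819
y = (-21.112·1992.960125 − 1101.826405·-112.836) / 1692.286616 = 48.603061
|P − Q| = √((30.130819 − -19.798)² + (48.603061 − 18.969)²) = 58.060870

58.061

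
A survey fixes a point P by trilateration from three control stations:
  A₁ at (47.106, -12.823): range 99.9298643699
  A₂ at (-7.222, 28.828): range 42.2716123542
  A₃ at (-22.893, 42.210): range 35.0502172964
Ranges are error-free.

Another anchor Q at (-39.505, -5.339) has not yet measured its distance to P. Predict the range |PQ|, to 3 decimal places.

24.636

eq1: (x − 47.106)² + (y + 12.823)² = 99.9298643699²
eq2: (x + 7.222)² + (y − 28.828)² = 42.2716123542²
eq3: (x + 22.893)² + (y − 42.210)² = 35.0502172964²
eq2−eq3, eq2−eq1 (x²,y² cancel):
  -31.342·x + 26.764·y = 1980.934160
  108.656·x − 83.302·y = -6698.894885
det = -31.342·-83.302 − 26.764·108.656 = -297.217900
x = (1980.934160·-83.302 − 26.764·-6698.894885) / -297.217900 = -48.023505
y = (-31.342·-6698.894885 − 1980.934160·108.656) / -297.217900 = 17.776919
|P − Q| = √((-48.023505 − -39.505)² + (17.776919 − -5.339)²) = 24.635556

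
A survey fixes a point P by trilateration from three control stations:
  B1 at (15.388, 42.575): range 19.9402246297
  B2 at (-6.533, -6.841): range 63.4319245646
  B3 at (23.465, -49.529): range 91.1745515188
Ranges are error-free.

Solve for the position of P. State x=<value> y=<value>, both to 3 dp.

eq1: (x − 15.388)² + (y − 42.575)² = 19.9402246297²
eq2: (x + 6.533)² + (y + 6.841)² = 63.4319245646²
eq3: (x − 23.465)² + (y + 49.529)² = 91.1745515188²
eq2−eq3, eq2−eq1 (x²,y² cancel):
  59.996·x − 85.376·y = -1374.941095
  43.842·x + 98.832·y = 5585.938295
det = 59.996·98.832 − -85.376·43.842 = 9672.579264
x = (-1374.941095·98.832 − -85.376·5585.938295) / 9672.579264 = 35.256045
y = (59.996·5585.938295 − -1374.941095·43.842) / 9672.579264 = 40.879905

x=35.256 y=40.880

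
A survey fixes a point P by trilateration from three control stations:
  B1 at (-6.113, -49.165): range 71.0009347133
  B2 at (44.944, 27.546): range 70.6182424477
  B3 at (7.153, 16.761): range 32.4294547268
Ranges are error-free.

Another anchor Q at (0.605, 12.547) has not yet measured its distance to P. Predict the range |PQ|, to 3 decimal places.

eq1: (x + 6.113)² + (y + 49.165)² = 71.0009347133²
eq2: (x − 44.944)² + (y − 27.546)² = 70.6182424477²
eq3: (x − 7.153)² + (y − 16.761)² = 32.4294547268²
eq1−eq3, eq1−eq2 (x²,y² cancel):
  26.532·x + 131.852·y = 1866.993732
  102.114·x + 153.422·y = 378.375822
det = 26.532·153.422 − 131.852·102.114 = -9393.342624
x = (1866.993732·153.422 − 131.852·378.375822) / -9393.342624 = -25.182548
y = (26.532·378.375822 − 1866.993732·102.114) / -9393.342624 = 19.227142
|P − Q| = √((-25.182548 − 0.605)² + (19.227142 − 12.547)²) = 26.638730

26.639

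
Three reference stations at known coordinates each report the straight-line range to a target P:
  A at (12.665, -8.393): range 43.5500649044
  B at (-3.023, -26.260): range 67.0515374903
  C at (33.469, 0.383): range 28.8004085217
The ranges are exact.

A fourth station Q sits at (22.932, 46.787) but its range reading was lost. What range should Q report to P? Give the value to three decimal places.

eq1: (x − 12.665)² + (y + 8.393)² = 43.5500649044²
eq2: (x + 3.023)² + (y + 26.260)² = 67.0515374903²
eq3: (x − 33.469)² + (y − 0.383)² = 28.8004085217²
eq2−eq1, eq2−eq3 (x²,y² cancel):
  31.376·x + 35.734·y = 2131.419072
  72.984·x + 53.286·y = 4088.039670
det = 31.376·53.286 − 35.734·72.984 = -936.108720
x = (2131.419072·53.286 − 35.734·4088.039670) / -936.108720 = 34.725895
y = (31.376·4088.039670 − 2131.419072·72.984) / -936.108720 = 29.155969
|P − Q| = √((34.725895 − 22.932)² + (29.155969 − 46.787)²) = 21.212006

21.212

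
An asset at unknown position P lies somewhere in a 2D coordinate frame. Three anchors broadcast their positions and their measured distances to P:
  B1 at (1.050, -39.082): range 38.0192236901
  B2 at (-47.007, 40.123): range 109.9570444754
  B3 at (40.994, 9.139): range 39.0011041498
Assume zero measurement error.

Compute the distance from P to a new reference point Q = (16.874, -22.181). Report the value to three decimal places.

22.347

eq1: (x − 1.050)² + (y + 39.082)² = 38.0192236901²
eq2: (x + 47.007)² + (y − 40.123)² = 109.9570444754²
eq3: (x − 40.994)² + (y − 9.139)² = 39.0011041498²
eq3−eq1, eq3−eq2 (x²,y² cancel):
  -79.888·x − 96.442·y = -159.899378
  -176.002·x + 61.968·y = -8513.981684
det = -79.888·61.968 − -96.442·-176.002 = -21924.484468
x = (-159.899378·61.968 − -96.442·-8513.981684) / -21924.484468 = 37.903471
y = (-79.888·-8513.981684 − -159.899378·-176.002) / -21924.484468 = -29.739461
|P − Q| = √((37.903471 − 16.874)² + (-29.739461 − -22.181)²) = 22.346566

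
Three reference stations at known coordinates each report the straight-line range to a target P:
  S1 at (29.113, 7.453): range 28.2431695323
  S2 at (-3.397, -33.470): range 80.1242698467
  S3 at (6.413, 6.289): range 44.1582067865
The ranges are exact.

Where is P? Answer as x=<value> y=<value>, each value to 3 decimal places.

x=41.820 y=32.676

eq1: (x − 29.113)² + (y − 7.453)² = 28.2431695323²
eq2: (x + 3.397)² + (y + 33.470)² = 80.1242698467²
eq3: (x − 6.413)² + (y − 6.289)² = 44.1582067865²
eq1−eq2, eq1−eq3 (x²,y² cancel):
  -65.020·x − 81.846·y = -5393.555462
  -45.400·x − 2.328·y = -1974.706489
det = -65.020·-2.328 − -81.846·-45.400 = -3564.441840
x = (-5393.555462·-2.328 − -81.846·-1974.706489) / -3564.441840 = 41.820189
y = (-65.020·-1974.706489 − -5393.555462·-45.400) / -3564.441840 = 32.676084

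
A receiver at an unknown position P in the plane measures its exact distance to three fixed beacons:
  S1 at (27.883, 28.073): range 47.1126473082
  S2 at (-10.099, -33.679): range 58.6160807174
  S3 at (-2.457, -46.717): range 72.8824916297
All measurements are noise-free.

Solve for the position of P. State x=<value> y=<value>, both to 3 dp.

x=-19.074 y=24.246

eq1: (x − 27.883)² + (y − 28.073)² = 47.1126473082²
eq2: (x + 10.099)² + (y + 33.679)² = 58.6160807174²
eq3: (x + 2.457)² + (y + 46.717)² = 72.8824916297²
eq1−eq3, eq1−eq2 (x²,y² cancel):
  -60.680·x − 149.580·y = -2469.296130
  -75.964·x − 123.504·y = -1545.533558
det = -60.680·-123.504 − -149.580·-75.964 = -3868.472400
x = (-2469.296130·-123.504 − -149.580·-1545.533558) / -3868.472400 = -19.073948
y = (-60.680·-1545.533558 − -2469.296130·-75.964) / -3868.472400 = 24.245910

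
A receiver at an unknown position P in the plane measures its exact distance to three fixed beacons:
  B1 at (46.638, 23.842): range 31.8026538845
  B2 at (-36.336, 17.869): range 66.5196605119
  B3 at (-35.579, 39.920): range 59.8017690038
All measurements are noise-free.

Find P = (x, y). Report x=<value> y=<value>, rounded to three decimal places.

x=23.905 y=46.082

eq1: (x − 46.638)² + (y − 23.842)² = 31.8026538845²
eq2: (x + 36.336)² + (y − 17.869)² = 66.5196605119²
eq3: (x + 35.579)² + (y − 39.920)² = 59.8017690038²
eq3−eq1, eq3−eq2 (x²,y² cancel):
  164.434·x − 32.156·y = 2448.915149
  -1.514·x − 44.102·y = -2068.479243
det = 164.434·-44.102 − -32.156·-1.514 = -7300.552452
x = (2448.915149·-44.102 − -32.156·-2068.479243) / -7300.552452 = 23.904503
y = (164.434·-2068.479243 − 2448.915149·-1.514) / -7300.552452 = 46.081534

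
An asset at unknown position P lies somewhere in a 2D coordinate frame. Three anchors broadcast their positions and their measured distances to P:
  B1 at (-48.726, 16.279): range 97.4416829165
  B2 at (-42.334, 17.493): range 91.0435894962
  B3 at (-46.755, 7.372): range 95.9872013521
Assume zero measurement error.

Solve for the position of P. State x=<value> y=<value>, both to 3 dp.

x=48.710 y=17.375

eq1: (x + 48.726)² + (y − 16.279)² = 97.4416829165²
eq2: (x + 42.334)² + (y − 17.493)² = 91.0435894962²
eq3: (x + 46.755)² + (y − 7.372)² = 95.9872013521²
eq2−eq1, eq2−eq3 (x²,y² cancel):
  -12.784·x − 2.428·y = -664.890069
  -8.842·x − 20.242·y = -782.403831
det = -12.784·-20.242 − -2.428·-8.842 = 237.305352
x = (-664.890069·-20.242 − -2.428·-782.403831) / 237.305352 = 48.709514
y = (-12.784·-782.403831 − -664.890069·-8.842) / 237.305352 = 17.375472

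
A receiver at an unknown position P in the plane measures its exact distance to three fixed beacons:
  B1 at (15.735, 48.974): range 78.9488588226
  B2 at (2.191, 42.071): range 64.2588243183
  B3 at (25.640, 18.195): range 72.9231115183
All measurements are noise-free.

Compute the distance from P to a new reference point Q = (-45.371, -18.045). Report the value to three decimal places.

eq1: (x − 15.735)² + (y − 48.974)² = 78.9488588226²
eq2: (x − 2.191)² + (y − 42.071)² = 64.2588243183²
eq3: (x − 25.640)² + (y − 18.195)² = 72.9231115183²
eq3−eq1, eq3−eq2 (x²,y² cancel):
  -19.810·x + 61.558·y = 742.433160
  -46.898·x + 47.752·y = 1974.885588
det = -19.810·47.752 − 61.558·-46.898 = 1940.979964
x = (742.433160·47.752 − 61.558·1974.885588) / 1940.979964 = -44.367969
y = (-19.810·1974.885588 − 742.433160·-46.898) / 1940.979964 = -2.217361
|P − Q| = √((-44.367969 − -45.371)² + (-2.217361 − -18.045)²) = 15.859389

15.859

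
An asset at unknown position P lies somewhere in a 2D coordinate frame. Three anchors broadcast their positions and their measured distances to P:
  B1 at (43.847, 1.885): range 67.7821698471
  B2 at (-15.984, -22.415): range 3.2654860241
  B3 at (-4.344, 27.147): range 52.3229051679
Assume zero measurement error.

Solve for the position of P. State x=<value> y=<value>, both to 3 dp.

x=-19.192 y=-23.025

eq1: (x − 43.847)² + (y − 1.885)² = 67.7821698471²
eq2: (x + 15.984)² + (y + 22.415)² = 3.2654860241²
eq3: (x + 4.344)² + (y − 27.147)² = 52.3229051679²
eq2−eq3, eq2−eq1 (x²,y² cancel):
  23.280·x + 99.124·y = -2729.113542
  119.662·x + 48.600·y = -3415.566997
det = 23.280·48.600 − 99.124·119.662 = -10729.968088
x = (-2729.113542·48.600 − 99.124·-3415.566997) / -10729.968088 = -19.192018
y = (23.280·-3415.566997 − -2729.113542·119.662) / -10729.968088 = -23.024932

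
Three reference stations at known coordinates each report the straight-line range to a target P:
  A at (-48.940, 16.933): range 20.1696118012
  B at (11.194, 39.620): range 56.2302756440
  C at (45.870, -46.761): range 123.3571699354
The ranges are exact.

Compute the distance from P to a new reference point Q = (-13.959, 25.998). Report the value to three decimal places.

32.799

eq1: (x + 48.940)² + (y − 16.933)² = 20.1696118012²
eq2: (x − 11.194)² + (y − 39.620)² = 56.2302756440²
eq3: (x − 45.870)² + (y + 46.761)² = 123.3571699354²
eq1−eq2, eq1−eq3 (x²,y² cancel):
  120.268·x + 45.374·y = -3741.830712
  189.620·x − 127.388·y = -13201.380202
det = 120.268·-127.388 − 45.374·189.620 = -23924.517864
x = (-3741.830712·-127.388 − 45.374·-13201.380202) / -23924.517864 = -44.960729
y = (120.268·-13201.380202 − -3741.830712·189.620) / -23924.517864 = 36.706180
|P − Q| = √((-44.960729 − -13.959)² + (36.706180 − 25.998)²) = 32.798968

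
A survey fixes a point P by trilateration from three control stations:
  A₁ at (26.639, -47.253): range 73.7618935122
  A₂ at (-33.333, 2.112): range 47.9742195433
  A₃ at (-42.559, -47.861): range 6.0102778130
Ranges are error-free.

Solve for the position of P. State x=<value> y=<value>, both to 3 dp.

eq1: (x − 26.639)² + (y + 47.253)² = 73.7618935122²
eq2: (x + 33.333)² + (y − 2.112)² = 47.9742195433²
eq3: (x + 42.559)² + (y + 47.861)² = 6.0102778130²
eq2−eq3, eq2−eq1 (x²,y² cancel):
  -18.452·x − 99.946·y = 5251.796670
  119.944·x − 98.730·y = -1312.358297
det = -18.452·-98.730 − -99.946·119.944 = 13809.688984
x = (5251.796670·-98.730 − -99.946·-1312.358297) / 13809.688984 = -47.044857
y = (-18.452·-1312.358297 − 5251.796670·119.944) / 13809.688984 = -43.860935

x=-47.045 y=-43.861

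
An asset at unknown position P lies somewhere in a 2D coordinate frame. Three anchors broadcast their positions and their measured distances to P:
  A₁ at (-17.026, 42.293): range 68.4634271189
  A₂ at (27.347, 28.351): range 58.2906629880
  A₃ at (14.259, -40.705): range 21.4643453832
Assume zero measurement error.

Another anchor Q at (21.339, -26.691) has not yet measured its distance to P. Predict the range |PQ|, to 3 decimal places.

eq1: (x + 17.026)² + (y − 42.293)² = 68.4634271189²
eq2: (x − 27.347)² + (y − 28.351)² = 58.2906629880²
eq3: (x − 14.259)² + (y + 40.705)² = 21.4643453832²
eq3−eq2, eq3−eq1 (x²,y² cancel):
  26.176·x + 138.112·y = -3245.661765
  -62.570·x + 165.996·y = -4008.156311
det = 26.176·165.996 − 138.112·-62.570 = 12986.779136
x = (-3245.661765·165.996 − 138.112·-4008.156311) / 12986.779136 = 1.140207
y = (26.176·-4008.156311 − -3245.661765·-62.570) / 12986.779136 = -23.716316
|P − Q| = √((1.140207 − 21.339)² + (-23.716316 − -26.691)²) = 20.416660

20.417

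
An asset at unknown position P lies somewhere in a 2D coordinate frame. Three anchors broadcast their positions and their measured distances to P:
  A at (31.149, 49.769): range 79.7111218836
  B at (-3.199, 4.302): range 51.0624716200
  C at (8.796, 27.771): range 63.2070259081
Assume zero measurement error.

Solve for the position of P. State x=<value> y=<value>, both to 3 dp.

eq1: (x − 31.149)² + (y − 49.769)² = 79.7111218836²
eq2: (x + 3.199)² + (y − 4.302)² = 51.0624716200²
eq3: (x − 8.796)² + (y − 27.771)² = 63.2070259081²
eq1−eq3, eq1−eq2 (x²,y² cancel):
  -44.706·x − 43.996·y = -239.880677
  -68.696·x − 90.934·y = 328.014187
det = -44.706·-90.934 − -43.996·-68.696 = 1042.946188
x = (-239.880677·-90.934 − -43.996·328.014187) / 1042.946188 = 34.752149
y = (-44.706·328.014187 − -239.880677·-68.696) / 1042.946188 = -29.860644

x=34.752 y=-29.861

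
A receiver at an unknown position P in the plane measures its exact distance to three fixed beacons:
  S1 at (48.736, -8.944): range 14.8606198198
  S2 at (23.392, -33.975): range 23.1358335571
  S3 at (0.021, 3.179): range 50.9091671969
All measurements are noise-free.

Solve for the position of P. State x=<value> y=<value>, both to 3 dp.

eq1: (x − 48.736)² + (y + 8.944)² = 14.8606198198²
eq2: (x − 23.392)² + (y + 33.975)² = 23.1358335571²
eq3: (x − 0.021)² + (y − 3.179)² = 50.9091671969²
eq2−eq3, eq2−eq1 (x²,y² cancel):
  -46.742·x + 74.308·y = -3747.856317
  50.688·x + 50.062·y = 1068.135316
det = -46.742·50.062 − 74.308·50.688 = -6106.521908
x = (-3747.856317·50.062 − 74.308·1068.135316) / -6106.521908 = 43.723119
y = (-46.742·1068.135316 − -3747.856317·50.688) / -6106.521908 = -22.933605

x=43.723 y=-22.934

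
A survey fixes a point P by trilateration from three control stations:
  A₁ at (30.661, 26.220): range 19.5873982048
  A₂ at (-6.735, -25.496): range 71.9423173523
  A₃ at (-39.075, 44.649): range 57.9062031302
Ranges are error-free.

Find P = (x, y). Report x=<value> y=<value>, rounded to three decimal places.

eq1: (x − 30.661)² + (y − 26.220)² = 19.5873982048²
eq2: (x + 6.735)² + (y + 25.496)² = 71.9423173523²
eq3: (x + 39.075)² + (y − 44.649)² = 57.9062031302²
eq1−eq2, eq1−eq3 (x²,y² cancel):
  -74.792·x − 103.432·y = -5724.209938
  -139.472·x + 36.858·y = -1076.658688
det = -74.792·36.858 − -103.432·-139.472 = -17182.551440
x = (-5724.209938·36.858 − -103.432·-1076.658688) / -17182.551440 = 18.759955
y = (-74.792·-1076.658688 − -5724.209938·-139.472) / -17182.551440 = 41.777355

x=18.760 y=41.777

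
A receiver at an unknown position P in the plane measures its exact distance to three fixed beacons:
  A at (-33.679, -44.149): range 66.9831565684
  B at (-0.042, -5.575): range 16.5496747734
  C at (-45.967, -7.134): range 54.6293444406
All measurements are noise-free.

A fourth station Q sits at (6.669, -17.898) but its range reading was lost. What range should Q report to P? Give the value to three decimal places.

eq1: (x + 33.679)² + (y + 44.149)² = 66.9831565684²
eq2: (x + 0.042)² + (y + 5.575)² = 16.5496747734²
eq3: (x + 45.967)² + (y + 7.134)² = 54.6293444406²
eq2−eq3, eq2−eq1 (x²,y² cancel):
  -91.850·x − 3.118·y = -577.696883
  -67.274·x − 77.148·y = -1160.524676
det = -91.850·-77.148 − -3.118·-67.274 = 6876.283468
x = (-577.696883·-77.148 − -3.118·-1160.524676) / 6876.283468 = 5.955200
y = (-91.850·-1160.524676 − -577.696883·-67.274) / 6876.283468 = 9.849828
|P − Q| = √((5.955200 − 6.669)² + (9.849828 − -17.898)²) = 27.757008

27.757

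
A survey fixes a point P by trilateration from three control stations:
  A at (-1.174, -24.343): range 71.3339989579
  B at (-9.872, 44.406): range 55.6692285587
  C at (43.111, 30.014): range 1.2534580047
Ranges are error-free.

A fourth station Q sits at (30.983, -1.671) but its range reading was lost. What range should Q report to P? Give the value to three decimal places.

35.003

eq1: (x + 1.174)² + (y + 24.343)² = 71.3339989579²
eq2: (x + 9.872)² + (y − 44.406)² = 55.6692285587²
eq3: (x − 43.111)² + (y − 30.014)² = 1.2534580047²
eq2−eq1, eq2−eq3 (x²,y² cancel):
  17.396·x − 137.498·y = -3464.865694
  105.966·x − 28.784·y = 3787.541148
det = 17.396·-28.784 − -137.498·105.966 = 14069.386604
x = (-3464.865694·-28.784 − -137.498·3787.541148) / 14069.386604 = 44.103701
y = (17.396·3787.541148 − -3464.865694·105.966) / 14069.386604 = 30.779311
|P − Q| = √((44.103701 − 30.983)² + (30.779311 − -1.671)²) = 35.002507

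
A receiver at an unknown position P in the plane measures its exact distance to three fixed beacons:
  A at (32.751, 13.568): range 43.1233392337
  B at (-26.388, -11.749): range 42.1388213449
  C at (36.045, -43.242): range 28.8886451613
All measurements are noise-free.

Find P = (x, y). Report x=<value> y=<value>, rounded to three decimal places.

x=13.591 y=-25.065

eq1: (x − 32.751)² + (y − 13.568)² = 43.1233392337²
eq2: (x + 26.388)² + (y + 11.749)² = 42.1388213449²
eq3: (x − 36.045)² + (y + 43.242)² = 28.8886451613²
eq3−eq2, eq3−eq1 (x²,y² cancel):
  -124.866·x + 62.986·y = -3275.873489
  -6.588·x + 113.620·y = -2937.462531
det = -124.866·113.620 − 62.986·-6.588 = -13772.323152
x = (-3275.873489·113.620 − 62.986·-2937.462531) / -13772.323152 = 13.591442
y = (-124.866·-2937.462531 − -3275.873489·-6.588) / -13772.323152 = -25.065324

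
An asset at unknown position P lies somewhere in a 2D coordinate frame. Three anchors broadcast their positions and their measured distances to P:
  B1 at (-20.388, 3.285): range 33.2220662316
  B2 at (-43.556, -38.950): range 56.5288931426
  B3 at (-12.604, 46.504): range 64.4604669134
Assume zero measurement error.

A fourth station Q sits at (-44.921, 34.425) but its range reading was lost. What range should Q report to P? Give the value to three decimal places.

71.882

eq1: (x + 20.388)² + (y − 3.285)² = 33.2220662316²
eq2: (x + 43.556)² + (y + 38.950)² = 56.5288931426²
eq3: (x + 12.604)² + (y − 46.504)² = 64.4604669134²
eq1−eq2, eq1−eq3 (x²,y² cancel):
  -46.336·x − 84.470·y = 895.955792
  15.568·x + 86.438·y = -1156.425047
det = -46.336·86.438 − -84.470·15.568 = -2690.162208
x = (895.955792·86.438 − -84.470·-1156.425047) / -2690.162208 = 7.523188
y = (-46.336·-1156.425047 − 895.955792·15.568) / -2690.162208 = -14.733636
|P − Q| = √((7.523188 − -44.921)² + (-14.733636 − 34.425)²) = 71.881600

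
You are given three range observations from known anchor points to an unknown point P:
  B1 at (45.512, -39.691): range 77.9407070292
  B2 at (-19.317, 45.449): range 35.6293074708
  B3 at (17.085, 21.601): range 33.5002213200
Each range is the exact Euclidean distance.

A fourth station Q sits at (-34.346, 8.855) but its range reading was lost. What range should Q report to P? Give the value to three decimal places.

eq1: (x − 45.512)² + (y + 39.691)² = 77.9407070292²
eq2: (x + 19.317)² + (y − 45.449)² = 35.6293074708²
eq3: (x − 17.085)² + (y − 21.601)² = 33.5002213200²
eq1−eq2, eq1−eq3 (x²,y² cancel):
  -129.658·x + 170.280·y = 3597.346726
  -56.854·x + 122.584·y = 2064.271785
det = -129.658·122.584 − 170.280·-56.854 = -6212.897152
x = (3597.346726·122.584 − 170.280·2064.271785) / -6212.897152 = -14.401164
y = (-129.658·2064.271785 − 3597.346726·-56.854) / -6212.897152 = 10.160445
|P − Q| = √((-14.401164 − -34.346)² + (10.160445 − 8.855)²) = 19.987513

19.988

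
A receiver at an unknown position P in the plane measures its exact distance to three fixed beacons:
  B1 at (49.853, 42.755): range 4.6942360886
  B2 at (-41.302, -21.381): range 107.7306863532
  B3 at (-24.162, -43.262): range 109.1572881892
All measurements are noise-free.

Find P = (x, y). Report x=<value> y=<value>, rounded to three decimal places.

x=48.391 y=38.294

eq1: (x − 49.853)² + (y − 42.755)² = 4.6942360886²
eq2: (x + 41.302)² + (y + 21.381)² = 107.7306863532²
eq3: (x + 24.162)² + (y + 43.262)² = 109.1572881892²
eq3−eq2, eq3−eq1 (x²,y² cancel):
  -34.280·x + 43.762·y = 17.012260
  148.030·x + 172.034·y = 13751.186458
det = -34.280·172.034 − 43.762·148.030 = -12375.414380
x = (17.012260·172.034 − 43.762·13751.186458) / -12375.414380 = 48.390520
y = (-34.280·13751.186458 − 17.012260·148.030) / -12375.414380 = 38.294394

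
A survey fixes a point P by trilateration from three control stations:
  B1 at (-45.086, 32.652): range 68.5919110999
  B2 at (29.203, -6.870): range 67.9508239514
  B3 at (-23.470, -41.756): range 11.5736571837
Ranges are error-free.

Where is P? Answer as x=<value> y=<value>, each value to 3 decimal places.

eq1: (x + 45.086)² + (y − 32.652)² = 68.5919110999²
eq2: (x − 29.203)² + (y + 6.870)² = 67.9508239514²
eq3: (x + 23.470)² + (y + 41.756)² = 11.5736571837²
eq3−eq1, eq3−eq2 (x²,y² cancel):
  -43.232·x + 148.816·y = -3766.404664
  105.346·x + 69.772·y = -5877.757262
det = -43.232·69.772 − 148.816·105.346 = -18693.553440
x = (-3766.404664·69.772 − 148.816·-5877.757262) / -18693.553440 = -32.733998
y = (-43.232·-5877.757262 − -3766.404664·105.346) / -18693.553440 = -34.818574

x=-32.734 y=-34.819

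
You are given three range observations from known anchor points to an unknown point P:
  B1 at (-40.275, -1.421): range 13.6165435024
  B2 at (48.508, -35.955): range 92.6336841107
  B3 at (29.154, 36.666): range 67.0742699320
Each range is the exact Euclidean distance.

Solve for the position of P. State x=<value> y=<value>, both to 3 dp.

eq1: (x + 40.275)² + (y + 1.421)² = 13.6165435024²
eq2: (x − 48.508)² + (y + 35.955)² = 92.6336841107²
eq3: (x − 29.154)² + (y − 36.666)² = 67.0742699320²
eq3−eq1, eq3−eq2 (x²,y² cancel):
  -138.858·x − 76.174·y = 3743.291024
  38.708·x − 145.242·y = -2630.604928
det = -138.858·-145.242 − -76.174·38.708 = 23116.556828
x = (3743.291024·-145.242 − -76.174·-2630.604928) / 23116.556828 = -32.187613
y = (-138.858·-2630.604928 − 3743.291024·38.708) / 23116.556828 = 9.533653

x=-32.188 y=9.534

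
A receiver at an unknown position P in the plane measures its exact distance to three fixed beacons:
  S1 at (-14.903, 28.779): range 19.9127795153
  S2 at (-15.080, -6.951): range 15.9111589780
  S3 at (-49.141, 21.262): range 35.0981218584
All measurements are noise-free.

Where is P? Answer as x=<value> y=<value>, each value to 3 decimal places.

eq1: (x + 14.903)² + (y − 28.779)² = 19.9127795153²
eq2: (x + 15.080)² + (y + 6.951)² = 15.9111589780²
eq3: (x + 49.141)² + (y − 21.262)² = 35.0981218584²
eq1−eq3, eq1−eq2 (x²,y² cancel):
  -68.476·x − 15.034·y = 981.220905
  -0.354·x − 71.460·y = -631.253641
det = -68.476·-71.460 − -15.034·-0.354 = 4887.972924
x = (981.220905·-71.460 − -15.034·-631.253641) / 4887.972924 = -16.286570
y = (-68.476·-631.253641 − 981.220905·-0.354) / 4887.972924 = 8.914345

x=-16.287 y=8.914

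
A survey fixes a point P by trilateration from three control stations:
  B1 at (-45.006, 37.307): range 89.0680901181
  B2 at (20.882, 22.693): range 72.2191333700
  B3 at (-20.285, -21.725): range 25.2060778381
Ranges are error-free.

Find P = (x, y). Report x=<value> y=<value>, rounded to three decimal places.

eq1: (x + 45.006)² + (y − 37.307)² = 89.0680901181²
eq2: (x − 20.882)² + (y − 22.693)² = 72.2191333700²
eq3: (x + 20.285)² + (y + 21.725)² = 25.2060778381²
eq3−eq2, eq3−eq1 (x²,y² cancel):
  82.334·x + 88.836·y = -4512.683542
  -49.442·x + 118.064·y = -4763.882882
det = 82.334·118.064 − 88.836·-49.442 = 14112.910888
x = (-4512.683542·118.064 − 88.836·-4763.882882) / 14112.910888 = -7.764604
y = (82.334·-4763.882882 − -4512.683542·-49.442) / 14112.910888 = -43.601610

x=-7.765 y=-43.602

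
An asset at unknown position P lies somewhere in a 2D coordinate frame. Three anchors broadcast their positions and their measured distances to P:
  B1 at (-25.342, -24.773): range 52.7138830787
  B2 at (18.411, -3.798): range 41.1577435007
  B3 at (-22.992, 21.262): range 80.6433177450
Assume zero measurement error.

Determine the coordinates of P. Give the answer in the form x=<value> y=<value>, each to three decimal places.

eq1: (x + 25.342)² + (y + 24.773)² = 52.7138830787²
eq2: (x − 18.411)² + (y + 3.798)² = 41.1577435007²
eq3: (x + 22.992)² + (y − 21.262)² = 80.6433177450²
eq1−eq3, eq1−eq2 (x²,y² cancel):
  4.700·x + 92.070·y = -3999.805013
  87.506·x + 41.950·y = 182.264851
det = 4.700·41.950 − 92.070·87.506 = -7859.512420
x = (-3999.805013·41.950 − 92.070·182.264851) / -7859.512420 = 23.484020
y = (4.700·182.264851 − -3999.805013·87.506) / -7859.512420 = -44.641902

x=23.484 y=-44.642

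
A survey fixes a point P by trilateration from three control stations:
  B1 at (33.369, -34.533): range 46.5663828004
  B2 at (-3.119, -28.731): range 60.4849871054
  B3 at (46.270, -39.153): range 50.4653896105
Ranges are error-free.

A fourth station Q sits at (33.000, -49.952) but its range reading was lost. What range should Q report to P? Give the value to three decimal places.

eq1: (x − 33.369)² + (y + 34.533)² = 46.5663828004²
eq2: (x + 3.119)² + (y + 28.731)² = 60.4849871054²
eq3: (x − 46.270)² + (y + 39.153)² = 50.4653896105²
eq3−eq1, eq3−eq2 (x²,y² cancel):
  -25.802·x + 9.240·y = -989.524518
  -98.778·x + 20.844·y = -3950.349904
det = -25.802·20.844 − 9.240·-98.778 = 374.891832
x = (-989.524518·20.844 − 9.240·-3950.349904) / 374.891832 = 42.347106
y = (-25.802·-3950.349904 − -989.524518·-98.778) / 374.891832 = 11.159687
|P − Q| = √((42.347106 − 33.000)² + (11.159687 − -49.952)²) = 61.822380

61.822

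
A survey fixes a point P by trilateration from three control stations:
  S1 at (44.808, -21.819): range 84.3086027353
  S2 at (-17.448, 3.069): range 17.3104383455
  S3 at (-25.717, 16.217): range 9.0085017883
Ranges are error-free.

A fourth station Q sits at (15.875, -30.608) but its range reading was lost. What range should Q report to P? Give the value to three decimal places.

eq1: (x − 44.808)² + (y + 21.819)² = 84.3086027353²
eq2: (x + 17.448)² + (y − 3.069)² = 17.3104383455²
eq3: (x + 25.717)² + (y − 16.217)² = 9.0085017883²
eq3−eq2, eq3−eq1 (x²,y² cancel):
  16.538·x − 26.296·y = -829.001884
  141.050·x − 76.072·y = -5467.316944
det = 16.538·-76.072 − -26.296·141.050 = 2450.972064
x = (-829.001884·-76.072 − -26.296·-5467.316944) / 2450.972064 = -32.927644
y = (16.538·-5467.316944 − -829.001884·141.050) / 2450.972064 = 10.817026
|P − Q| = √((-32.927644 − 15.875)² + (10.817026 − -30.608)²) = 64.013520

64.014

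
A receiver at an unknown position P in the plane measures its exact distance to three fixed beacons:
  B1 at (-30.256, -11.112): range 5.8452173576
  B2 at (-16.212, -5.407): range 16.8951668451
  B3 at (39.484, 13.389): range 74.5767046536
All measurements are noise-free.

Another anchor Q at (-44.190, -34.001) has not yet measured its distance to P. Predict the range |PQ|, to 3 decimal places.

23.162

eq1: (x + 30.256)² + (y + 11.112)² = 5.8452173576²
eq2: (x + 16.212)² + (y + 5.407)² = 16.8951668451²
eq3: (x − 39.484)² + (y − 13.389)² = 74.5767046536²
eq2−eq3, eq2−eq1 (x²,y² cancel):
  111.392·x + 37.592·y = -3830.051230
  -28.088·x − 11.410·y = 998.117584
det = 111.392·-11.410 − 37.592·-28.088 = -215.098624
x = (-3830.051230·-11.410 − 37.592·998.117584) / -215.098624 = -28.729372
y = (111.392·998.117584 − -3830.051230·-28.088) / -215.098624 = -16.754337
|P − Q| = √((-28.729372 − -44.190)² + (-16.754337 − -34.001)²) = 23.162003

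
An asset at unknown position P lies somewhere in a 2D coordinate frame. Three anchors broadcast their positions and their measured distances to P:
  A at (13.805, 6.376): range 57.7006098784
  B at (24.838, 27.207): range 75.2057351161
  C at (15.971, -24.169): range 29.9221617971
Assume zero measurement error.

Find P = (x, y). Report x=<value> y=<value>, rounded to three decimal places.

eq1: (x − 13.805)² + (y − 6.376)² = 57.7006098784²
eq2: (x − 24.838)² + (y − 27.207)² = 75.2057351161²
eq3: (x − 15.971)² + (y + 24.169)² = 29.9221617971²
eq1−eq2, eq1−eq3 (x²,y² cancel):
  22.066·x + 41.662·y = -1200.626522
  4.332·x − 61.090·y = 3042.006615
det = 22.066·-61.090 − 41.662·4.332 = -1528.491724
x = (-1200.626522·-61.090 − 41.662·3042.006615) / -1528.491724 = 34.929731
y = (22.066·3042.006615 − -1200.626522·4.332) / -1528.491724 = -47.318563

x=34.930 y=-47.319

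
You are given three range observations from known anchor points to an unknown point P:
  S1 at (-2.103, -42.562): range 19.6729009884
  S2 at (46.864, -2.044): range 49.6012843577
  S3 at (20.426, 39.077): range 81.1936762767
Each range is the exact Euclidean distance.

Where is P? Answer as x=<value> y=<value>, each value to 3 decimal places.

eq1: (x + 2.103)² + (y + 42.562)² = 19.6729009884²
eq2: (x − 46.864)² + (y + 2.044)² = 49.6012843577²
eq3: (x − 20.426)² + (y − 39.077)² = 81.1936762767²
eq3−eq2, eq3−eq1 (x²,y² cancel):
  52.876·x − 82.242·y = 4388.304684
  -45.058·x − 163.278·y = 6077.103082
det = 52.876·-163.278 − -82.242·-45.058 = -12339.147564
x = (4388.304684·-163.278 − -82.242·6077.103082) / -12339.147564 = 17.563653
y = (52.876·6077.103082 − 4388.304684·-45.058) / -12339.147564 = -42.066207

x=17.564 y=-42.066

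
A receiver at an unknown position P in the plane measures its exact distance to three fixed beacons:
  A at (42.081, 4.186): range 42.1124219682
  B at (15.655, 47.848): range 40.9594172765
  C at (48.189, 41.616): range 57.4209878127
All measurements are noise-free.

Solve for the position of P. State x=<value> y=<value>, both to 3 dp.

eq1: (x − 42.081)² + (y − 4.186)² = 42.1124219682²
eq2: (x − 15.655)² + (y − 47.848)² = 40.9594172765²
eq3: (x − 48.189)² + (y − 41.616)² = 57.4209878127²
eq3−eq1, eq3−eq2 (x²,y² cancel):
  -12.216·x − 74.860·y = -742.024263
  -65.068·x + 12.464·y = 99.934930
det = -12.216·12.464 − -74.860·-65.068 = -5023.250704
x = (-742.024263·12.464 − -74.860·99.934930) / -5023.250704 = 0.351856
y = (-12.216·99.934930 − -742.024263·-65.068) / -5023.250704 = 9.854742

x=0.352 y=9.855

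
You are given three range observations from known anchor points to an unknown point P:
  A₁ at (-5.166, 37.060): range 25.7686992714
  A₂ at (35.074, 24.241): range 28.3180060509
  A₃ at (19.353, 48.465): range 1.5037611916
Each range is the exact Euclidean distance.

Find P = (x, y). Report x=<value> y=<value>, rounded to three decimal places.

x=18.517 y=47.215

eq1: (x + 5.166)² + (y − 37.060)² = 25.7686992714²
eq2: (x − 35.074)² + (y − 24.241)² = 28.3180060509²
eq3: (x − 19.353)² + (y − 48.465)² = 1.5037611916²
eq2−eq3, eq2−eq1 (x²,y² cancel):
  -31.442·x + 48.448·y = 1705.231446
  -80.480·x + 25.638·y = -279.796796
det = -31.442·25.638 − 48.448·-80.480 = 3092.985044
x = (1705.231446·25.638 − 48.448·-279.796796) / 3092.985044 = 18.517490
y = (-31.442·-279.796796 − 1705.231446·-80.480) / 3092.985044 = 47.214712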